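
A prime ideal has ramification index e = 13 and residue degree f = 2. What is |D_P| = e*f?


|D_P| = e * f
= 13 * 2
= 26

26


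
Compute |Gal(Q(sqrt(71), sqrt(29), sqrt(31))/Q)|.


The 3 square roots of distinct primes are multiplicatively independent over Q,
so [K:Q] = 2^3 and Gal(K/Q) is isomorphic to (Z/2Z)^3.
|Gal| = 2^3 = 8

8


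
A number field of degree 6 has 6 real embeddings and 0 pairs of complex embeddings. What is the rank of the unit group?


By Dirichlet's unit theorem:
rank = r1 + r2 - 1
= 6 + 0 - 1
= 5

5


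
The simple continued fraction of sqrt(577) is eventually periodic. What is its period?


Run the CF algorithm for sqrt(577).
a_0 = floor(sqrt(577)) = 24; set m_0=0, q_0=1.
Recurrence: m' = q*a - m,  q' = (d - m'^2)/q,  a' = floor((a_0 + m')/q').
  step 1: m=24, q=1, a=48
a_1 = 2*a_0 = 48, so the period closes here.
sqrt(577) = [24; 48]
Period length = 1

1


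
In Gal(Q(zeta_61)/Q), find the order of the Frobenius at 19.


The Frobenius at p in Gal(Q(zeta_n)/Q) = (Z/nZ)* is the class of p, so its order is ord_61(19), the smallest k >= 1 with 19^k = 1 mod 61.
n = 61 = 61, phi(61) = 60; the order divides phi(n).
Divisors of 60: 1, 2, 3, 4, 5, 6, 10, 12, 15, 20, 30, 60
Repeated squaring mod 61: 19^1 = 19, 19^2 = 56, 19^4 = 25, 19^8 = 15, 19^16 = 42, 19^32 = 56
Test divisors in increasing order:
  k=1: 19^1 = 19 mod 61
  k=2: 19^2 = 56 mod 61
  k=3: 19^3 = 56 * 19 = 27 mod 61
  k=4: 19^4 = 25 mod 61
  k=5: 19^5 = 25 * 19 = 48 mod 61
  k=6: 19^6 = 25 * 56 = 58 mod 61
  k=10: 19^10 = 15 * 56 = 47 mod 61
  k=12: 19^12 = 15 * 25 = 9 mod 61
  k=15: 19^15 = 15 * 25 * 56 * 19 = 60 mod 61
  k=20: 19^20 = 42 * 25 = 13 mod 61
  k=30: 19^30 = 42 * 15 * 25 * 56 = 1 mod 61  <- first divisor giving 1
Order = 30

30


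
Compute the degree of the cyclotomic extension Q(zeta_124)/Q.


The degree equals Euler's totient phi(124).
124 = 2^2 * 31
phi(124) = 60

60


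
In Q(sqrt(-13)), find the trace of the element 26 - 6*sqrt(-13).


Tr(a + b*sqrt(d)) = (a + b*sqrt(d)) + (a - b*sqrt(d)) = 2a
= 2 * (26)
= 52

52


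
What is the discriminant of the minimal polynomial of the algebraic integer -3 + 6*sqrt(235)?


The element -3 + 6*sqrt(235) has minimal polynomial:
x^2 + 6*x - 8451
Discriminant = (6)^2 - 4*(-8451)
= 36 + 33804
= 33840

33840


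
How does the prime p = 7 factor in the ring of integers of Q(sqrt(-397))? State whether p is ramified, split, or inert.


K = Q(sqrt(-397)). Since d mod 4 = 3, disc(K) = -1588.
Check p | disc: -1588 mod 7 = 1.
p does not divide disc. Compute Legendre symbol (d/p):
2^((7-1)/2) mod 7 = 1
(d/p) = 1, so p splits: (p) = P*P' with e=1, f=1, g=2.
Therefore p is split.

split


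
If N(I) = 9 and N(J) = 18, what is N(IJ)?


N(IJ) = N(I) * N(J)
= 9 * 18
= 162

162


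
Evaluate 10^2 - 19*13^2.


x^2 - d*y^2
= 10^2 - 19*13^2
= 100 - 3211
= -3111

-3111


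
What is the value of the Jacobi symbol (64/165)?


Compute (64/165) via quadratic reciprocity:
  pull out 2: (2/165) = -1  (since 165 mod 8 = 5)
  pull out 2: (2/165) = -1  (since 165 mod 8 = 5)
  pull out 2: (2/165) = -1  (since 165 mod 8 = 5)
  pull out 2: (2/165) = -1  (since 165 mod 8 = 5)
  pull out 2: (2/165) = -1  (since 165 mod 8 = 5)
  pull out 2: (2/165) = -1  (since 165 mod 8 = 5)
  (1/165) = 1
Product of signs = 1

1


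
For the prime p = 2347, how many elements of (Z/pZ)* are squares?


For prime p, the number of non-zero quadratic residues is (p-1)/2.
= (2347-1)/2
= 1173

1173


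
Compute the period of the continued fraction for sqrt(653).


Run the CF algorithm for sqrt(653).
a_0 = floor(sqrt(653)) = 25; set m_0=0, q_0=1.
Recurrence: m' = q*a - m,  q' = (d - m'^2)/q,  a' = floor((a_0 + m')/q').
  step 1: m=25, q=28, a=1
  step 2: m=3, q=23, a=1
  step 3: m=20, q=11, a=4
  step 4: m=24, q=7, a=7
  step 5: m=25, q=4, a=12
  step 6: m=23, q=31, a=1
  step 7: m=8, q=19, a=1
  step 8: m=11, q=28, a=1
  step 9: m=17, q=13, a=3
  step 10: m=22, q=13, a=3
  step 11: m=17, q=28, a=1
  step 12: m=11, q=19, a=1
  step 13: m=8, q=31, a=1
  step 14: m=23, q=4, a=12
  step 15: m=25, q=7, a=7
  step 16: m=24, q=11, a=4
  step 17: m=20, q=23, a=1
  step 18: m=3, q=28, a=1
  step 19: m=25, q=1, a=50
a_19 = 2*a_0 = 50, so the period closes here.
sqrt(653) = [25; 1, 1, 4, 7, 12, 1, 1, 1, 3, 3, 1, 1, 1, 12, 7, 4, 1, 1, 50]
Period length = 19

19


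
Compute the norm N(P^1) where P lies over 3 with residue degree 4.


N(P^a) = p^(a*f)
= 3^(1*4)
= 3^4
= 81

81


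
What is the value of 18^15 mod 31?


p = 31 is prime and the exponent is (p-1)/2 = 15, so by Euler's criterion 18^15 = (18/31) = +1 or -1 mod 31.
Compute by square-and-multiply:
  15 = 8 + 4 + 2 + 1 (binary 1111)
  Repeated squaring mod 31: 18^1 = 18, 18^2 = 14, 18^4 = 10, 18^8 = 7
  18^15 = 18^8 * 18^4 * 18^2 * 18^1 = 7 * 10 * 14 * 18 mod 31
    7 * 10 = 70 = 8 mod 31
    8 * 14 = 112 = 19 mod 31
    19 * 18 = 342 = 1 mod 31
  18^15 = 1 mod 31
Result 1: 18 is a quadratic residue mod 31.
18^15 mod 31 = 1

1


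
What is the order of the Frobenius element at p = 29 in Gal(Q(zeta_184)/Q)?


The Frobenius at p in Gal(Q(zeta_n)/Q) = (Z/nZ)* is the class of p, so its order is ord_184(29), the smallest k >= 1 with 29^k = 1 mod 184.
n = 184 = 2^3 * 23, phi(184) = 88; the order divides phi(n).
Divisors of 88: 1, 2, 4, 8, 11, 22, 44, 88
Repeated squaring mod 184: 29^1 = 29, 29^2 = 105, 29^4 = 169, 29^8 = 41, 29^16 = 25, 29^32 = 73, 29^64 = 177
Test divisors in increasing order:
  k=1: 29^1 = 29 mod 184
  k=2: 29^2 = 105 mod 184
  k=4: 29^4 = 169 mod 184
  k=8: 29^8 = 41 mod 184
  k=11: 29^11 = 41 * 105 * 29 = 93 mod 184
  k=22: 29^22 = 25 * 169 * 105 = 1 mod 184  <- first divisor giving 1
Order = 22

22


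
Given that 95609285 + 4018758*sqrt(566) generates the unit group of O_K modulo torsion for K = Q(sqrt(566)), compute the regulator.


epsilon = 95609285 + 4018758*sqrt(566)
= 1.9122e+08
R = ln(1.9122e+08)
= 19.0689

19.0689


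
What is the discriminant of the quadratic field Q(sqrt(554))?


For K = Q(sqrt(d)) with d squarefree: disc(K) = d if d = 1 mod 4, and disc(K) = 4d if d = 2 or 3 mod 4.
Here d = 554, and d mod 4 = 2.
d = 2 mod 4, not 1 (O_K = Z[sqrt(d)]), so disc(K) = 4d = 4 * (554) = 2216

2216


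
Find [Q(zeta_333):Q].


The degree equals Euler's totient phi(333).
333 = 3^2 * 37
phi(333) = 216

216


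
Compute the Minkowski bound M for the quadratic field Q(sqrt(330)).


d = 330, d mod 4 = 2, so disc(K) = 4d = 1320; |disc(K)| = 1320
Real quadratic field, so n = 2, s = r2 = 0, r1 = 2
M = (n!/n^n) * (4/pi)^s * sqrt(|disc(K)|) = (2!/2^2) * (4/pi)^0 * sqrt(1320)
= 0.5 * 1.000000 * 36.331804
= 18.1659

18.1659


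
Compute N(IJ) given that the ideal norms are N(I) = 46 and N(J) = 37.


N(IJ) = N(I) * N(J)
= 46 * 37
= 1702

1702


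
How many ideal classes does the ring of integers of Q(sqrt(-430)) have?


K = Q(sqrt(-430)). d mod 4 = 2, so D = disc(K) = 4d = -1720
h(K) equals the number of primitive reduced positive-definite forms (a, b, c) = a*x^2 + b*x*y + c*y^2 with b^2 - 4ac = D,
where reduced means |b| <= a <= c, with b >= 0 whenever |b| = a or a = c, and primitive means gcd(a, b, c) = 1.
Reduced forces 3a^2 <= |D| = 1720, so 1 <= a <= 23; b must have the parity of D, and c = (b^2 - D)/(4a) must be an integer >= a.
Enumerate a = 1..23, b in [-a, a]:
  a=1: (1, 0, 430)  [1]
  a=2: (2, 0, 215)  [1]
  a=3..4: none
  a=5: (5, 0, 86)  [1]
  a=6: none
  a=7: (7, -4, 62), (7, 4, 62)  [2]
  a=8..9: none
  a=10: (10, 0, 43)  [1]
  a=11..12: none
  a=13: (13, -10, 35), (13, 10, 35)  [2]
  a=14: (14, -4, 31), (14, 4, 31)  [2]
  a=15..18: none
  a=19: (19, -16, 26), (19, 16, 26)  [2]
  a=20..23: none
Total reduced forms: 1 + 1 + 1 + 2 + 1 + 2 + 2 + 2 = 12
h = 12

12


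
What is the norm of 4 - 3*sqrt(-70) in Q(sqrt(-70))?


N(a + b*sqrt(d)) = a^2 - d*b^2
= (4)^2 - (-70)*(-3)^2
= 16 + 630
= 646

646


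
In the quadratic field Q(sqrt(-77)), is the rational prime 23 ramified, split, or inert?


K = Q(sqrt(-77)). Since d mod 4 = 3, disc(K) = -308.
Check p | disc: -308 mod 23 = 14.
p does not divide disc. Compute Legendre symbol (d/p):
15^((23-1)/2) mod 23 = -1
(d/p) = -1, so p is inert: (p) stays prime with e=1, f=2, g=1.
Therefore p is inert.

inert


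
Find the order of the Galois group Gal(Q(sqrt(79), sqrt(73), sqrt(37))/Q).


The 3 square roots of distinct primes are multiplicatively independent over Q,
so [K:Q] = 2^3 and Gal(K/Q) is isomorphic to (Z/2Z)^3.
|Gal| = 2^3 = 8

8


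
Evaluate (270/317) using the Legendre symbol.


p = 317 is prime, so compute (270/317) with the reciprocity algorithm (Jacobi-symbol steps: pull out 2s via (2/n), flip via reciprocity, reduce):
  pull out 2: (2/317) = -1  (since 317 mod 8 = 5)
  reciprocity: (135/317) -> +(317/135)
  reduce: (47/135)
  reciprocity: (47/135) -> -(135/47)
  reduce: (41/47)
  reciprocity: (41/47) -> +(47/41)
  reduce: (6/41)
  pull out 2: (2/41) = +1  (since 41 mod 8 = 1)
  reciprocity: (3/41) -> +(41/3)
  reduce: (2/3)
  pull out 2: (2/3) = -1  (since 3 mod 8 = 3)
  (1/3) = 1
Product of signs = -1
(270/317) = -1

-1


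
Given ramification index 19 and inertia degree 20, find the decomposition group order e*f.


|D_P| = e * f
= 19 * 20
= 380

380


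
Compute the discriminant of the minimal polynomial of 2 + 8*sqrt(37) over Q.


The element 2 + 8*sqrt(37) has minimal polynomial:
x^2 - 4*x - 2364
Discriminant = (-4)^2 - 4*(-2364)
= 16 + 9456
= 9472

9472


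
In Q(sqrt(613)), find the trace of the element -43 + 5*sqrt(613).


Tr(a + b*sqrt(d)) = (a + b*sqrt(d)) + (a - b*sqrt(d)) = 2a
= 2 * (-43)
= -86

-86


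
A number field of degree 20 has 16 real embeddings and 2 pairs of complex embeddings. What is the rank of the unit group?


By Dirichlet's unit theorem:
rank = r1 + r2 - 1
= 16 + 2 - 1
= 17

17


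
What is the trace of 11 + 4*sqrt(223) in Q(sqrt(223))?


Tr(a + b*sqrt(d)) = (a + b*sqrt(d)) + (a - b*sqrt(d)) = 2a
= 2 * (11)
= 22

22


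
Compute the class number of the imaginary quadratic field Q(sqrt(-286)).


K = Q(sqrt(-286)). d mod 4 = 2, so D = disc(K) = 4d = -1144
h(K) equals the number of primitive reduced positive-definite forms (a, b, c) = a*x^2 + b*x*y + c*y^2 with b^2 - 4ac = D,
where reduced means |b| <= a <= c, with b >= 0 whenever |b| = a or a = c, and primitive means gcd(a, b, c) = 1.
Reduced forces 3a^2 <= |D| = 1144, so 1 <= a <= 19; b must have the parity of D, and c = (b^2 - D)/(4a) must be an integer >= a.
Enumerate a = 1..19, b in [-a, a]:
  a=1: (1, 0, 286)  [1]
  a=2: (2, 0, 143)  [1]
  a=3..4: none
  a=5: (5, -4, 58), (5, 4, 58)  [2]
  a=6: none
  a=7: (7, -2, 41), (7, 2, 41)  [2]
  a=8..9: none
  a=10: (10, -4, 29), (10, 4, 29)  [2]
  a=11: (11, 0, 26)  [1]
  a=12: none
  a=13: (13, 0, 22)  [1]
  a=14: (14, -12, 23), (14, 12, 23)  [2]
  a=15..19: none
Total reduced forms: 1 + 1 + 2 + 2 + 2 + 1 + 1 + 2 = 12
h = 12

12


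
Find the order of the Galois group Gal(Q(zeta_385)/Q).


|Gal(Q(zeta_385)/Q)| = phi(385)
= 240

240


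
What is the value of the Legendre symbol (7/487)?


p = 487 is prime, so compute (7/487) with the reciprocity algorithm (Jacobi-symbol steps: pull out 2s via (2/n), flip via reciprocity, reduce):
  reciprocity: (7/487) -> -(487/7)
  reduce: (4/7)
  pull out 2: (2/7) = +1  (since 7 mod 8 = 7)
  pull out 2: (2/7) = +1  (since 7 mod 8 = 7)
  (1/7) = 1
Product of signs = -1
(7/487) = -1

-1


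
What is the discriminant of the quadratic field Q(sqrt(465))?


For K = Q(sqrt(d)) with d squarefree: disc(K) = d if d = 1 mod 4, and disc(K) = 4d if d = 2 or 3 mod 4.
Here d = 465, and d mod 4 = 1.
d = 1 mod 4 (O_K = Z[(1+sqrt(d))/2]), so disc(K) = d = 465

465


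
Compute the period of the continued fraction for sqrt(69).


Run the CF algorithm for sqrt(69).
a_0 = floor(sqrt(69)) = 8; set m_0=0, q_0=1.
Recurrence: m' = q*a - m,  q' = (d - m'^2)/q,  a' = floor((a_0 + m')/q').
  step 1: m=8, q=5, a=3
  step 2: m=7, q=4, a=3
  step 3: m=5, q=11, a=1
  step 4: m=6, q=3, a=4
  step 5: m=6, q=11, a=1
  step 6: m=5, q=4, a=3
  step 7: m=7, q=5, a=3
  step 8: m=8, q=1, a=16
a_8 = 2*a_0 = 16, so the period closes here.
sqrt(69) = [8; 3, 3, 1, 4, 1, 3, 3, 16]
Period length = 8

8


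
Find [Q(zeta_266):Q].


The degree equals Euler's totient phi(266).
266 = 2 * 7 * 19
phi(266) = 108

108


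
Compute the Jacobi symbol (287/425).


Compute (287/425) via quadratic reciprocity:
  reciprocity: (287/425) -> +(425/287)
  reduce: (138/287)
  pull out 2: (2/287) = +1  (since 287 mod 8 = 7)
  reciprocity: (69/287) -> +(287/69)
  reduce: (11/69)
  reciprocity: (11/69) -> +(69/11)
  reduce: (3/11)
  reciprocity: (3/11) -> -(11/3)
  reduce: (2/3)
  pull out 2: (2/3) = -1  (since 3 mod 8 = 3)
  (1/3) = 1
Product of signs = 1

1


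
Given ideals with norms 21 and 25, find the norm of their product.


N(IJ) = N(I) * N(J)
= 21 * 25
= 525

525


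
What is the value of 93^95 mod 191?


p = 191 is prime and the exponent is (p-1)/2 = 95, so by Euler's criterion 93^95 = (93/191) = +1 or -1 mod 191.
Compute by square-and-multiply:
  95 = 64 + 16 + 8 + 4 + 2 + 1 (binary 1011111)
  Repeated squaring mod 191: 93^1 = 93, 93^2 = 54, 93^4 = 51, 93^8 = 118, 93^16 = 172, 93^32 = 170, 93^64 = 59
  93^95 = 93^64 * 93^16 * 93^8 * 93^4 * 93^2 * 93^1 = 59 * 172 * 118 * 51 * 54 * 93 mod 191
    59 * 172 = 10148 = 25 mod 191
    25 * 118 = 2950 = 85 mod 191
    85 * 51 = 4335 = 133 mod 191
    133 * 54 = 7182 = 115 mod 191
    115 * 93 = 10695 = 190 mod 191
  93^95 = 190 mod 191
Result 190 = p - 1 = -1 mod 191: 93 is a quadratic non-residue mod 191. As a residue in [0, p-1] the value is 190.
93^95 mod 191 = 190

190


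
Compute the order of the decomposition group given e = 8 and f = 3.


|D_P| = e * f
= 8 * 3
= 24

24


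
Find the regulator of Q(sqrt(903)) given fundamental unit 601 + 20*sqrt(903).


epsilon = 601 + 20*sqrt(903)
= 1201.9992
R = ln(1201.9992)
= 7.0917

7.0917


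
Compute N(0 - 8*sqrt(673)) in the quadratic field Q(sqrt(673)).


N(a + b*sqrt(d)) = a^2 - d*b^2
= (0)^2 - (673)*(-8)^2
= 0 - 43072
= -43072

-43072


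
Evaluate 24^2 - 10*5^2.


x^2 - d*y^2
= 24^2 - 10*5^2
= 576 - 250
= 326

326


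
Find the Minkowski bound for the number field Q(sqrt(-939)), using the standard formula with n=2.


d = -939, d mod 4 = 1, so disc(K) = d = -939; |disc(K)| = 939
Imaginary quadratic field, so n = 2, s = r2 = 1, r1 = 0
M = (n!/n^n) * (4/pi)^s * sqrt(|disc(K)|) = (2!/2^2) * (4/pi)^1 * sqrt(939)
= 0.5 * 1.273240 * 30.643107
= 19.5080

19.5080


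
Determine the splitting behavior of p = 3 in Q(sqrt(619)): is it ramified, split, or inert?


K = Q(sqrt(619)). Since d mod 4 = 3, disc(K) = 2476.
Check p | disc: 2476 mod 3 = 1.
p does not divide disc. Compute Legendre symbol (d/p):
1^((3-1)/2) mod 3 = 1
(d/p) = 1, so p splits: (p) = P*P' with e=1, f=1, g=2.
Therefore p is split.

split


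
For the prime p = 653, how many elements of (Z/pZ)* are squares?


For prime p, the number of non-zero quadratic residues is (p-1)/2.
= (653-1)/2
= 326

326


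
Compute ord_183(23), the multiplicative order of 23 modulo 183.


We want ord_183(23), the smallest k >= 1 with 23^k = 1 mod 183.
n = 183 = 3 * 61, phi(183) = 120; the order divides phi(n).
Divisors of 120: 1, 2, 3, 4, 5, 6, 8, 10, 12, 15, 20, 24, 30, 40, 60, 120
Repeated squaring mod 183: 23^1 = 23, 23^2 = 163, 23^4 = 34, 23^8 = 58, 23^16 = 70, 23^32 = 142, 23^64 = 34
Test divisors in increasing order:
  k=1: 23^1 = 23 mod 183
  k=2: 23^2 = 163 mod 183
  k=3: 23^3 = 163 * 23 = 89 mod 183
  k=4: 23^4 = 34 mod 183
  k=5: 23^5 = 34 * 23 = 50 mod 183
  k=6: 23^6 = 34 * 163 = 52 mod 183
  k=8: 23^8 = 58 mod 183
  k=10: 23^10 = 58 * 163 = 121 mod 183
  k=12: 23^12 = 58 * 34 = 142 mod 183
  k=15: 23^15 = 58 * 34 * 163 * 23 = 11 mod 183
  k=20: 23^20 = 70 * 34 = 1 mod 183  <- first divisor giving 1
Order = 20

20


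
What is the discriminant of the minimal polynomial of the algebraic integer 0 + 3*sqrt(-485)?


The element 0 + 3*sqrt(-485) has minimal polynomial:
x^2 + 0*x + 4365
Discriminant = (0)^2 - 4*(4365)
= 0 - 17460
= -17460

-17460


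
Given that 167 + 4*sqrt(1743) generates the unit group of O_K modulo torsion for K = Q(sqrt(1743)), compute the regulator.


epsilon = 167 + 4*sqrt(1743)
= 333.9970
R = ln(333.9970)
= 5.8111

5.8111


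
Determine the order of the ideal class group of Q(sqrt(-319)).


K = Q(sqrt(-319)). d mod 4 = 1, so D = disc(K) = d = -319
h(K) equals the number of primitive reduced positive-definite forms (a, b, c) = a*x^2 + b*x*y + c*y^2 with b^2 - 4ac = D,
where reduced means |b| <= a <= c, with b >= 0 whenever |b| = a or a = c, and primitive means gcd(a, b, c) = 1.
Reduced forces 3a^2 <= |D| = 319, so 1 <= a <= 10; b must have the parity of D, and c = (b^2 - D)/(4a) must be an integer >= a.
Enumerate a = 1..10, b in [-a, a]:
  a=1: (1, 1, 80)  [1]
  a=2: (2, -1, 40), (2, 1, 40)  [2]
  a=3: none
  a=4: (4, -1, 20), (4, 1, 20)  [2]
  a=5: (5, -1, 16), (5, 1, 16)  [2]
  a=6..7: none
  a=8: (8, -1, 10), (8, 1, 10)  [2]
  a=9: none
  a=10: (10, 9, 10)  [1]
Total reduced forms: 1 + 2 + 2 + 2 + 2 + 1 = 10
h = 10

10


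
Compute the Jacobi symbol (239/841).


Compute (239/841) via quadratic reciprocity:
  reciprocity: (239/841) -> +(841/239)
  reduce: (124/239)
  pull out 2: (2/239) = +1  (since 239 mod 8 = 7)
  pull out 2: (2/239) = +1  (since 239 mod 8 = 7)
  reciprocity: (31/239) -> -(239/31)
  reduce: (22/31)
  pull out 2: (2/31) = +1  (since 31 mod 8 = 7)
  reciprocity: (11/31) -> -(31/11)
  reduce: (9/11)
  reciprocity: (9/11) -> +(11/9)
  reduce: (2/9)
  pull out 2: (2/9) = +1  (since 9 mod 8 = 1)
  (1/9) = 1
Product of signs = 1

1


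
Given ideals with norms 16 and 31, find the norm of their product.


N(IJ) = N(I) * N(J)
= 16 * 31
= 496

496


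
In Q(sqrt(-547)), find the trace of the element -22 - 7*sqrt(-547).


Tr(a + b*sqrt(d)) = (a + b*sqrt(d)) + (a - b*sqrt(d)) = 2a
= 2 * (-22)
= -44

-44


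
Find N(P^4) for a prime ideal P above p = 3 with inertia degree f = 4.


N(P^a) = p^(a*f)
= 3^(4*4)
= 3^16
= 43046721

43046721


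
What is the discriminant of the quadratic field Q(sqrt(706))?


For K = Q(sqrt(d)) with d squarefree: disc(K) = d if d = 1 mod 4, and disc(K) = 4d if d = 2 or 3 mod 4.
Here d = 706, and d mod 4 = 2.
d = 2 mod 4, not 1 (O_K = Z[sqrt(d)]), so disc(K) = 4d = 4 * (706) = 2824

2824


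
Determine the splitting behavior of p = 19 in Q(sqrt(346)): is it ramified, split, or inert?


K = Q(sqrt(346)). Since d mod 4 = 2, disc(K) = 1384.
Check p | disc: 1384 mod 19 = 16.
p does not divide disc. Compute Legendre symbol (d/p):
4^((19-1)/2) mod 19 = 1
(d/p) = 1, so p splits: (p) = P*P' with e=1, f=1, g=2.
Therefore p is split.

split


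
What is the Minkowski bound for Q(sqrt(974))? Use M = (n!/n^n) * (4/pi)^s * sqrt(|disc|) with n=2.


d = 974, d mod 4 = 2, so disc(K) = 4d = 3896; |disc(K)| = 3896
Real quadratic field, so n = 2, s = r2 = 0, r1 = 2
M = (n!/n^n) * (4/pi)^s * sqrt(|disc(K)|) = (2!/2^2) * (4/pi)^0 * sqrt(3896)
= 0.5 * 1.000000 * 62.417946
= 31.2090

31.2090


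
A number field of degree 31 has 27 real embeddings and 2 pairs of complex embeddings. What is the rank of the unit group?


By Dirichlet's unit theorem:
rank = r1 + r2 - 1
= 27 + 2 - 1
= 28

28


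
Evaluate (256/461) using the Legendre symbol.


p = 461 is prime, so compute (256/461) with the reciprocity algorithm (Jacobi-symbol steps: pull out 2s via (2/n), flip via reciprocity, reduce):
  pull out 2: (2/461) = -1  (since 461 mod 8 = 5)
  pull out 2: (2/461) = -1  (since 461 mod 8 = 5)
  pull out 2: (2/461) = -1  (since 461 mod 8 = 5)
  pull out 2: (2/461) = -1  (since 461 mod 8 = 5)
  pull out 2: (2/461) = -1  (since 461 mod 8 = 5)
  pull out 2: (2/461) = -1  (since 461 mod 8 = 5)
  pull out 2: (2/461) = -1  (since 461 mod 8 = 5)
  pull out 2: (2/461) = -1  (since 461 mod 8 = 5)
  (1/461) = 1
Product of signs = 1
(256/461) = 1

1


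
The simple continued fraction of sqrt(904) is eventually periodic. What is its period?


Run the CF algorithm for sqrt(904).
a_0 = floor(sqrt(904)) = 30; set m_0=0, q_0=1.
Recurrence: m' = q*a - m,  q' = (d - m'^2)/q,  a' = floor((a_0 + m')/q').
  step 1: m=30, q=4, a=15
  step 2: m=30, q=1, a=60
a_2 = 2*a_0 = 60, so the period closes here.
sqrt(904) = [30; 15, 60]
Period length = 2

2


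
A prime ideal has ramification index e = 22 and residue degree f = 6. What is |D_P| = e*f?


|D_P| = e * f
= 22 * 6
= 132

132


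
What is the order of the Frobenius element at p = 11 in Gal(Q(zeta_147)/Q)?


The Frobenius at p in Gal(Q(zeta_n)/Q) = (Z/nZ)* is the class of p, so its order is ord_147(11), the smallest k >= 1 with 11^k = 1 mod 147.
n = 147 = 3 * 7^2, phi(147) = 84; the order divides phi(n).
Divisors of 84: 1, 2, 3, 4, 6, 7, 12, 14, 21, 28, 42, 84
Repeated squaring mod 147: 11^1 = 11, 11^2 = 121, 11^4 = 88, 11^8 = 100, 11^16 = 4, 11^32 = 16, 11^64 = 109
Test divisors in increasing order:
  k=1: 11^1 = 11 mod 147
  k=2: 11^2 = 121 mod 147
  k=3: 11^3 = 121 * 11 = 8 mod 147
  k=4: 11^4 = 88 mod 147
  k=6: 11^6 = 88 * 121 = 64 mod 147
  k=7: 11^7 = 88 * 121 * 11 = 116 mod 147
  k=12: 11^12 = 100 * 88 = 127 mod 147
  k=14: 11^14 = 100 * 88 * 121 = 79 mod 147
  k=21: 11^21 = 4 * 88 * 11 = 50 mod 147
  k=28: 11^28 = 4 * 100 * 88 = 67 mod 147
  k=42: 11^42 = 16 * 100 * 121 = 1 mod 147  <- first divisor giving 1
Order = 42

42


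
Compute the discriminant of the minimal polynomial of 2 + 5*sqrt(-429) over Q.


The element 2 + 5*sqrt(-429) has minimal polynomial:
x^2 - 4*x + 10729
Discriminant = (-4)^2 - 4*(10729)
= 16 - 42916
= -42900

-42900


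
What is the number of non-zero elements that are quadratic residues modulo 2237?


For prime p, the number of non-zero quadratic residues is (p-1)/2.
= (2237-1)/2
= 1118

1118


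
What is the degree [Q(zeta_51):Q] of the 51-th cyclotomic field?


The degree equals Euler's totient phi(51).
51 = 3 * 17
phi(51) = 32

32


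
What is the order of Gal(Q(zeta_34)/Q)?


|Gal(Q(zeta_34)/Q)| = phi(34)
= 16

16


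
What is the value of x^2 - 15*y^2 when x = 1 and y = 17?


x^2 - d*y^2
= 1^2 - 15*17^2
= 1 - 4335
= -4334

-4334


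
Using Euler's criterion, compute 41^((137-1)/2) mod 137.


p = 137 is prime and the exponent is (p-1)/2 = 68, so by Euler's criterion 41^68 = (41/137) = +1 or -1 mod 137.
Compute by square-and-multiply:
  68 = 64 + 4 (binary 1000100)
  Repeated squaring mod 137: 41^1 = 41, 41^2 = 37, 41^4 = 136, 41^8 = 1, 41^16 = 1, 41^32 = 1, 41^64 = 1
  41^68 = 41^64 * 41^4 = 1 * 136 mod 137
    1 * 136 = 136 = 136 mod 137
  41^68 = 136 mod 137
Result 136 = p - 1 = -1 mod 137: 41 is a quadratic non-residue mod 137. As a residue in [0, p-1] the value is 136.
41^68 mod 137 = 136

136


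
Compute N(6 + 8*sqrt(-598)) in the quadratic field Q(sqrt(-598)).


N(a + b*sqrt(d)) = a^2 - d*b^2
= (6)^2 - (-598)*(8)^2
= 36 + 38272
= 38308

38308


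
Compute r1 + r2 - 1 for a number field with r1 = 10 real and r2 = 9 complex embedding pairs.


By Dirichlet's unit theorem:
rank = r1 + r2 - 1
= 10 + 9 - 1
= 18

18


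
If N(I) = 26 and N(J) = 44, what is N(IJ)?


N(IJ) = N(I) * N(J)
= 26 * 44
= 1144

1144


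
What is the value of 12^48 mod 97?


p = 97 is prime and the exponent is (p-1)/2 = 48, so by Euler's criterion 12^48 = (12/97) = +1 or -1 mod 97.
Compute by square-and-multiply:
  48 = 32 + 16 (binary 110000)
  Repeated squaring mod 97: 12^1 = 12, 12^2 = 47, 12^4 = 75, 12^8 = 96, 12^16 = 1, 12^32 = 1
  12^48 = 12^32 * 12^16 = 1 * 1 mod 97
    1 * 1 = 1 = 1 mod 97
  12^48 = 1 mod 97
Result 1: 12 is a quadratic residue mod 97.
12^48 mod 97 = 1

1


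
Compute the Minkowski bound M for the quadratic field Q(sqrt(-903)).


d = -903, d mod 4 = 1, so disc(K) = d = -903; |disc(K)| = 903
Imaginary quadratic field, so n = 2, s = r2 = 1, r1 = 0
M = (n!/n^n) * (4/pi)^s * sqrt(|disc(K)|) = (2!/2^2) * (4/pi)^1 * sqrt(903)
= 0.5 * 1.273240 * 30.049958
= 19.1304

19.1304


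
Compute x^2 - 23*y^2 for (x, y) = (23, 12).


x^2 - d*y^2
= 23^2 - 23*12^2
= 529 - 3312
= -2783

-2783


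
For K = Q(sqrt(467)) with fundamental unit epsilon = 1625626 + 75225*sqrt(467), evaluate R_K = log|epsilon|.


epsilon = 1625626 + 75225*sqrt(467)
= 3.2513e+06
R = ln(3.2513e+06)
= 14.9946

14.9946


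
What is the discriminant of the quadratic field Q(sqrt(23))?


For K = Q(sqrt(d)) with d squarefree: disc(K) = d if d = 1 mod 4, and disc(K) = 4d if d = 2 or 3 mod 4.
Here d = 23, and d mod 4 = 3.
d = 3 mod 4, not 1 (O_K = Z[sqrt(d)]), so disc(K) = 4d = 4 * (23) = 92

92


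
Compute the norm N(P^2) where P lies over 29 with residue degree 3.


N(P^a) = p^(a*f)
= 29^(2*3)
= 29^6
= 594823321

594823321


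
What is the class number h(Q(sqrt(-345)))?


K = Q(sqrt(-345)). d mod 4 = 3, so D = disc(K) = 4d = -1380
h(K) equals the number of primitive reduced positive-definite forms (a, b, c) = a*x^2 + b*x*y + c*y^2 with b^2 - 4ac = D,
where reduced means |b| <= a <= c, with b >= 0 whenever |b| = a or a = c, and primitive means gcd(a, b, c) = 1.
Reduced forces 3a^2 <= |D| = 1380, so 1 <= a <= 21; b must have the parity of D, and c = (b^2 - D)/(4a) must be an integer >= a.
Enumerate a = 1..21, b in [-a, a]:
  a=1: (1, 0, 345)  [1]
  a=2: (2, 2, 173)  [1]
  a=3: (3, 0, 115)  [1]
  a=4: none
  a=5: (5, 0, 69)  [1]
  a=6: (6, 6, 59)  [1]
  a=7..9: none
  a=10: (10, 10, 37)  [1]
  a=11..14: none
  a=15: (15, 0, 23)  [1]
  a=16..18: none
  a=19: (19, 8, 19)  [1]
  a=20..21: none
Total reduced forms: 1 + 1 + 1 + 1 + 1 + 1 + 1 + 1 = 8
h = 8

8


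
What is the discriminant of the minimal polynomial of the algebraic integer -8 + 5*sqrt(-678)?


The element -8 + 5*sqrt(-678) has minimal polynomial:
x^2 + 16*x + 17014
Discriminant = (16)^2 - 4*(17014)
= 256 - 68056
= -67800

-67800


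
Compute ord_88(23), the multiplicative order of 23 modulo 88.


We want ord_88(23), the smallest k >= 1 with 23^k = 1 mod 88.
n = 88 = 2^3 * 11, phi(88) = 40; the order divides phi(n).
Divisors of 40: 1, 2, 4, 5, 8, 10, 20, 40
Repeated squaring mod 88: 23^1 = 23, 23^2 = 1, 23^4 = 1, 23^8 = 1, 23^16 = 1, 23^32 = 1
Test divisors in increasing order:
  k=1: 23^1 = 23 mod 88
  k=2: 23^2 = 1 mod 88  <- first divisor giving 1
Order = 2

2


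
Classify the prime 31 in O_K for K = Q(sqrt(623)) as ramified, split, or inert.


K = Q(sqrt(623)). Since d mod 4 = 3, disc(K) = 2492.
Check p | disc: 2492 mod 31 = 12.
p does not divide disc. Compute Legendre symbol (d/p):
3^((31-1)/2) mod 31 = -1
(d/p) = -1, so p is inert: (p) stays prime with e=1, f=2, g=1.
Therefore p is inert.

inert


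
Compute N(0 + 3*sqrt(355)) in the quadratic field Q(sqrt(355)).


N(a + b*sqrt(d)) = a^2 - d*b^2
= (0)^2 - (355)*(3)^2
= 0 - 3195
= -3195

-3195


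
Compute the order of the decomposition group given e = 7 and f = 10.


|D_P| = e * f
= 7 * 10
= 70

70


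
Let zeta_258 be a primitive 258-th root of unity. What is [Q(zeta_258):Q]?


The degree equals Euler's totient phi(258).
258 = 2 * 3 * 43
phi(258) = 84

84


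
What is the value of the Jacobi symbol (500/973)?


Compute (500/973) via quadratic reciprocity:
  pull out 2: (2/973) = -1  (since 973 mod 8 = 5)
  pull out 2: (2/973) = -1  (since 973 mod 8 = 5)
  reciprocity: (125/973) -> +(973/125)
  reduce: (98/125)
  pull out 2: (2/125) = -1  (since 125 mod 8 = 5)
  reciprocity: (49/125) -> +(125/49)
  reduce: (27/49)
  reciprocity: (27/49) -> +(49/27)
  reduce: (22/27)
  pull out 2: (2/27) = -1  (since 27 mod 8 = 3)
  reciprocity: (11/27) -> -(27/11)
  reduce: (5/11)
  reciprocity: (5/11) -> +(11/5)
  reduce: (1/5)
  (1/5) = 1
Product of signs = -1

-1


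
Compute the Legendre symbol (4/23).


p = 23 is prime, so compute (4/23) with the reciprocity algorithm (Jacobi-symbol steps: pull out 2s via (2/n), flip via reciprocity, reduce):
  pull out 2: (2/23) = +1  (since 23 mod 8 = 7)
  pull out 2: (2/23) = +1  (since 23 mod 8 = 7)
  (1/23) = 1
Product of signs = 1
(4/23) = 1

1


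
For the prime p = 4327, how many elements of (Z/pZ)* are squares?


For prime p, the number of non-zero quadratic residues is (p-1)/2.
= (4327-1)/2
= 2163

2163


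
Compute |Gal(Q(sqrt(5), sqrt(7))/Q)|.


The 2 square roots of distinct primes are multiplicatively independent over Q,
so [K:Q] = 2^2 and Gal(K/Q) is isomorphic to (Z/2Z)^2.
|Gal| = 2^2 = 4

4


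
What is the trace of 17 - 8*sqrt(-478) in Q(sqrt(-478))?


Tr(a + b*sqrt(d)) = (a + b*sqrt(d)) + (a - b*sqrt(d)) = 2a
= 2 * (17)
= 34

34


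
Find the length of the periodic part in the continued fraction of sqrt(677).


Run the CF algorithm for sqrt(677).
a_0 = floor(sqrt(677)) = 26; set m_0=0, q_0=1.
Recurrence: m' = q*a - m,  q' = (d - m'^2)/q,  a' = floor((a_0 + m')/q').
  step 1: m=26, q=1, a=52
a_1 = 2*a_0 = 52, so the period closes here.
sqrt(677) = [26; 52]
Period length = 1

1


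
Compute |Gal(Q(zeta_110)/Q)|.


|Gal(Q(zeta_110)/Q)| = phi(110)
= 40

40


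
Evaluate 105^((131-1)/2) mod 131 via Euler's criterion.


p = 131 is prime and the exponent is (p-1)/2 = 65, so by Euler's criterion 105^65 = (105/131) = +1 or -1 mod 131.
Compute by square-and-multiply:
  65 = 64 + 1 (binary 1000001)
  Repeated squaring mod 131: 105^1 = 105, 105^2 = 21, 105^4 = 48, 105^8 = 77, 105^16 = 34, 105^32 = 108, 105^64 = 5
  105^65 = 105^64 * 105^1 = 5 * 105 mod 131
    5 * 105 = 525 = 1 mod 131
  105^65 = 1 mod 131
Result 1: 105 is a quadratic residue mod 131.
105^65 mod 131 = 1

1


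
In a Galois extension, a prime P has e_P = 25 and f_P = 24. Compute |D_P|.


|D_P| = e * f
= 25 * 24
= 600

600


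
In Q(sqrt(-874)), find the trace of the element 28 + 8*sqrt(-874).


Tr(a + b*sqrt(d)) = (a + b*sqrt(d)) + (a - b*sqrt(d)) = 2a
= 2 * (28)
= 56

56


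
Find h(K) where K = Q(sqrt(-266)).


K = Q(sqrt(-266)). d mod 4 = 2, so D = disc(K) = 4d = -1064
h(K) equals the number of primitive reduced positive-definite forms (a, b, c) = a*x^2 + b*x*y + c*y^2 with b^2 - 4ac = D,
where reduced means |b| <= a <= c, with b >= 0 whenever |b| = a or a = c, and primitive means gcd(a, b, c) = 1.
Reduced forces 3a^2 <= |D| = 1064, so 1 <= a <= 18; b must have the parity of D, and c = (b^2 - D)/(4a) must be an integer >= a.
Enumerate a = 1..18, b in [-a, a]:
  a=1: (1, 0, 266)  [1]
  a=2: (2, 0, 133)  [1]
  a=3: (3, -2, 89), (3, 2, 89)  [2]
  a=4: none
  a=5: (5, -4, 54), (5, 4, 54)  [2]
  a=6: (6, -4, 45), (6, 4, 45)  [2]
  a=7: (7, 0, 38)  [1]
  a=8: none
  a=9: (9, -4, 30), (9, 4, 30)  [2]
  a=10: (10, -4, 27), (10, 4, 27)  [2]
  a=11: (11, -6, 25), (11, 6, 25)  [2]
  a=12..13: none
  a=14: (14, 0, 19)  [1]
  a=15: (15, -14, 21), (15, -4, 18), (15, 4, 18), (15, 14, 21)  [4]
  a=16..18: none
Total reduced forms: 1 + 1 + 2 + 2 + 2 + 1 + 2 + 2 + 2 + 1 + 4 = 20
h = 20

20


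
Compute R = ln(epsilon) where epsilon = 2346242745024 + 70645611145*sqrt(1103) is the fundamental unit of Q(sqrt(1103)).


epsilon = 2346242745024 + 70645611145*sqrt(1103)
= 4.6925e+12
R = ln(4.6925e+12)
= 29.1770

29.1770


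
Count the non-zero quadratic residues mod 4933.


For prime p, the number of non-zero quadratic residues is (p-1)/2.
= (4933-1)/2
= 2466

2466


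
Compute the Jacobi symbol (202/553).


Compute (202/553) via quadratic reciprocity:
  pull out 2: (2/553) = +1  (since 553 mod 8 = 1)
  reciprocity: (101/553) -> +(553/101)
  reduce: (48/101)
  pull out 2: (2/101) = -1  (since 101 mod 8 = 5)
  pull out 2: (2/101) = -1  (since 101 mod 8 = 5)
  pull out 2: (2/101) = -1  (since 101 mod 8 = 5)
  pull out 2: (2/101) = -1  (since 101 mod 8 = 5)
  reciprocity: (3/101) -> +(101/3)
  reduce: (2/3)
  pull out 2: (2/3) = -1  (since 3 mod 8 = 3)
  (1/3) = 1
Product of signs = -1

-1


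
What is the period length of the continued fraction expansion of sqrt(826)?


Run the CF algorithm for sqrt(826).
a_0 = floor(sqrt(826)) = 28; set m_0=0, q_0=1.
Recurrence: m' = q*a - m,  q' = (d - m'^2)/q,  a' = floor((a_0 + m')/q').
  step 1: m=28, q=42, a=1
  step 2: m=14, q=15, a=2
  step 3: m=16, q=38, a=1
  step 4: m=22, q=9, a=5
  step 5: m=23, q=33, a=1
  step 6: m=10, q=22, a=1
  step 7: m=12, q=31, a=1
  step 8: m=19, q=15, a=3
  step 9: m=26, q=10, a=5
  step 10: m=24, q=25, a=2
  step 11: m=26, q=6, a=9
  step 12: m=28, q=7, a=8
  step 13: m=28, q=6, a=9
  step 14: m=26, q=25, a=2
  step 15: m=24, q=10, a=5
  step 16: m=26, q=15, a=3
  step 17: m=19, q=31, a=1
  step 18: m=12, q=22, a=1
  step 19: m=10, q=33, a=1
  step 20: m=23, q=9, a=5
  step 21: m=22, q=38, a=1
  step 22: m=16, q=15, a=2
  step 23: m=14, q=42, a=1
  step 24: m=28, q=1, a=56
a_24 = 2*a_0 = 56, so the period closes here.
sqrt(826) = [28; 1, 2, 1, 5, 1, 1, 1, 3, 5, 2, 9, 8, 9, 2, 5, 3, 1, 1, 1, 5, 1, 2, 1, 56]
Period length = 24

24


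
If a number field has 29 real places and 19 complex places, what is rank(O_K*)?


By Dirichlet's unit theorem:
rank = r1 + r2 - 1
= 29 + 19 - 1
= 47

47


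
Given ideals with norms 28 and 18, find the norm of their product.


N(IJ) = N(I) * N(J)
= 28 * 18
= 504

504


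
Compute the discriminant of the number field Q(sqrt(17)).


For K = Q(sqrt(d)) with d squarefree: disc(K) = d if d = 1 mod 4, and disc(K) = 4d if d = 2 or 3 mod 4.
Here d = 17, and d mod 4 = 1.
d = 1 mod 4 (O_K = Z[(1+sqrt(d))/2]), so disc(K) = d = 17

17


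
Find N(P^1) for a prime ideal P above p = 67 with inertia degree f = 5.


N(P^a) = p^(a*f)
= 67^(1*5)
= 67^5
= 1350125107

1350125107


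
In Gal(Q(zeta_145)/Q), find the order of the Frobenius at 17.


The Frobenius at p in Gal(Q(zeta_n)/Q) = (Z/nZ)* is the class of p, so its order is ord_145(17), the smallest k >= 1 with 17^k = 1 mod 145.
n = 145 = 5 * 29, phi(145) = 112; the order divides phi(n).
Divisors of 112: 1, 2, 4, 7, 8, 14, 16, 28, 56, 112
Repeated squaring mod 145: 17^1 = 17, 17^2 = 144, 17^4 = 1, 17^8 = 1, 17^16 = 1, 17^32 = 1, 17^64 = 1
Test divisors in increasing order:
  k=1: 17^1 = 17 mod 145
  k=2: 17^2 = 144 mod 145
  k=4: 17^4 = 1 mod 145  <- first divisor giving 1
Order = 4

4


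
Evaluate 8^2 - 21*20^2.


x^2 - d*y^2
= 8^2 - 21*20^2
= 64 - 8400
= -8336

-8336


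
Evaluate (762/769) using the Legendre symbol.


p = 769 is prime, so compute (762/769) with the reciprocity algorithm (Jacobi-symbol steps: pull out 2s via (2/n), flip via reciprocity, reduce):
  pull out 2: (2/769) = +1  (since 769 mod 8 = 1)
  reciprocity: (381/769) -> +(769/381)
  reduce: (7/381)
  reciprocity: (7/381) -> +(381/7)
  reduce: (3/7)
  reciprocity: (3/7) -> -(7/3)
  reduce: (1/3)
  (1/3) = 1
Product of signs = -1
(762/769) = -1

-1


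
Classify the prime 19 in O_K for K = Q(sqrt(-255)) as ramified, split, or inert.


K = Q(sqrt(-255)). Since d mod 4 = 1, disc(K) = -255.
Check p | disc: -255 mod 19 = 11.
p does not divide disc. Compute Legendre symbol (d/p):
11^((19-1)/2) mod 19 = 1
(d/p) = 1, so p splits: (p) = P*P' with e=1, f=1, g=2.
Therefore p is split.

split


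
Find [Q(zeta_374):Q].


The degree equals Euler's totient phi(374).
374 = 2 * 11 * 17
phi(374) = 160

160


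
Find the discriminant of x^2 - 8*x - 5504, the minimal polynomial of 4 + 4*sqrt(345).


The element 4 + 4*sqrt(345) has minimal polynomial:
x^2 - 8*x - 5504
Discriminant = (-8)^2 - 4*(-5504)
= 64 + 22016
= 22080

22080


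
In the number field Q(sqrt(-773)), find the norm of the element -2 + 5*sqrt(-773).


N(a + b*sqrt(d)) = a^2 - d*b^2
= (-2)^2 - (-773)*(5)^2
= 4 + 19325
= 19329

19329


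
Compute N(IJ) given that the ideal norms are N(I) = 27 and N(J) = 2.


N(IJ) = N(I) * N(J)
= 27 * 2
= 54

54


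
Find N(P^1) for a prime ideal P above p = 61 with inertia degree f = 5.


N(P^a) = p^(a*f)
= 61^(1*5)
= 61^5
= 844596301

844596301


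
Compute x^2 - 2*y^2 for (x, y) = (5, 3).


x^2 - d*y^2
= 5^2 - 2*3^2
= 25 - 18
= 7

7


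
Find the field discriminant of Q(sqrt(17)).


For K = Q(sqrt(d)) with d squarefree: disc(K) = d if d = 1 mod 4, and disc(K) = 4d if d = 2 or 3 mod 4.
Here d = 17, and d mod 4 = 1.
d = 1 mod 4 (O_K = Z[(1+sqrt(d))/2]), so disc(K) = d = 17

17


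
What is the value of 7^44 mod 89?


p = 89 is prime and the exponent is (p-1)/2 = 44, so by Euler's criterion 7^44 = (7/89) = +1 or -1 mod 89.
Compute by square-and-multiply:
  44 = 32 + 8 + 4 (binary 101100)
  Repeated squaring mod 89: 7^1 = 7, 7^2 = 49, 7^4 = 87, 7^8 = 4, 7^16 = 16, 7^32 = 78
  7^44 = 7^32 * 7^8 * 7^4 = 78 * 4 * 87 mod 89
    78 * 4 = 312 = 45 mod 89
    45 * 87 = 3915 = 88 mod 89
  7^44 = 88 mod 89
Result 88 = p - 1 = -1 mod 89: 7 is a quadratic non-residue mod 89. As a residue in [0, p-1] the value is 88.
7^44 mod 89 = 88

88


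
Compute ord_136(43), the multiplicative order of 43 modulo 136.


We want ord_136(43), the smallest k >= 1 with 43^k = 1 mod 136.
n = 136 = 2^3 * 17, phi(136) = 64; the order divides phi(n).
Divisors of 64: 1, 2, 4, 8, 16, 32, 64
Repeated squaring mod 136: 43^1 = 43, 43^2 = 81, 43^4 = 33, 43^8 = 1, 43^16 = 1, 43^32 = 1, 43^64 = 1
Test divisors in increasing order:
  k=1: 43^1 = 43 mod 136
  k=2: 43^2 = 81 mod 136
  k=4: 43^4 = 33 mod 136
  k=8: 43^8 = 1 mod 136  <- first divisor giving 1
Order = 8

8


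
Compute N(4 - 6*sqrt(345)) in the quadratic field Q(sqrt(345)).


N(a + b*sqrt(d)) = a^2 - d*b^2
= (4)^2 - (345)*(-6)^2
= 16 - 12420
= -12404

-12404


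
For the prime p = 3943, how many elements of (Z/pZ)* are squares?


For prime p, the number of non-zero quadratic residues is (p-1)/2.
= (3943-1)/2
= 1971

1971


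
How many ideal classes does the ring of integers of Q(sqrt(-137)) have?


K = Q(sqrt(-137)). d mod 4 = 3, so D = disc(K) = 4d = -548
h(K) equals the number of primitive reduced positive-definite forms (a, b, c) = a*x^2 + b*x*y + c*y^2 with b^2 - 4ac = D,
where reduced means |b| <= a <= c, with b >= 0 whenever |b| = a or a = c, and primitive means gcd(a, b, c) = 1.
Reduced forces 3a^2 <= |D| = 548, so 1 <= a <= 13; b must have the parity of D, and c = (b^2 - D)/(4a) must be an integer >= a.
Enumerate a = 1..13, b in [-a, a]:
  a=1: (1, 0, 137)  [1]
  a=2: (2, 2, 69)  [1]
  a=3: (3, -2, 46), (3, 2, 46)  [2]
  a=4..5: none
  a=6: (6, -2, 23), (6, 2, 23)  [2]
  a=7..8: none
  a=9: (9, -8, 17), (9, 8, 17)  [2]
  a=10..13: none
Total reduced forms: 1 + 1 + 2 + 2 + 2 = 8
h = 8

8


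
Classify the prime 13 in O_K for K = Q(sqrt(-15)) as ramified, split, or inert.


K = Q(sqrt(-15)). Since d mod 4 = 1, disc(K) = -15.
Check p | disc: -15 mod 13 = 11.
p does not divide disc. Compute Legendre symbol (d/p):
11^((13-1)/2) mod 13 = -1
(d/p) = -1, so p is inert: (p) stays prime with e=1, f=2, g=1.
Therefore p is inert.

inert


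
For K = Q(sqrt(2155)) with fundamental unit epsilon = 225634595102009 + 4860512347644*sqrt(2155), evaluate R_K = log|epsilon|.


epsilon = 225634595102009 + 4860512347644*sqrt(2155)
= 4.5127e+14
R = ln(4.5127e+14)
= 33.7431

33.7431


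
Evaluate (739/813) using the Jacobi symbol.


Compute (739/813) via quadratic reciprocity:
  reciprocity: (739/813) -> +(813/739)
  reduce: (74/739)
  pull out 2: (2/739) = -1  (since 739 mod 8 = 3)
  reciprocity: (37/739) -> +(739/37)
  reduce: (36/37)
  pull out 2: (2/37) = -1  (since 37 mod 8 = 5)
  pull out 2: (2/37) = -1  (since 37 mod 8 = 5)
  reciprocity: (9/37) -> +(37/9)
  reduce: (1/9)
  (1/9) = 1
Product of signs = -1

-1


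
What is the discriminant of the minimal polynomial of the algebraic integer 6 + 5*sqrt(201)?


The element 6 + 5*sqrt(201) has minimal polynomial:
x^2 - 12*x - 4989
Discriminant = (-12)^2 - 4*(-4989)
= 144 + 19956
= 20100

20100


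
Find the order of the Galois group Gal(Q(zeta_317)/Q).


|Gal(Q(zeta_317)/Q)| = phi(317)
= 316

316


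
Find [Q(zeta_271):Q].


The degree equals Euler's totient phi(271).
271 = 271
phi(271) = 270

270


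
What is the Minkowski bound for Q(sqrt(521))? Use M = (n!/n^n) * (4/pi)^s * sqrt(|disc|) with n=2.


d = 521, d mod 4 = 1, so disc(K) = d = 521; |disc(K)| = 521
Real quadratic field, so n = 2, s = r2 = 0, r1 = 2
M = (n!/n^n) * (4/pi)^s * sqrt(|disc(K)|) = (2!/2^2) * (4/pi)^0 * sqrt(521)
= 0.5 * 1.000000 * 22.825424
= 11.4127

11.4127
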